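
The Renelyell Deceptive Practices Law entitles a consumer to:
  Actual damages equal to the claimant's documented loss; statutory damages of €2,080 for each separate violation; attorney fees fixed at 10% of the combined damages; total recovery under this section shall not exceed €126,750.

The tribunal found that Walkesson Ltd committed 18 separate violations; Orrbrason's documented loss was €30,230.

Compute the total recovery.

€74,437

Statutory damages: 18 × €2,080 = €37,440
Combined damages: €30,230 + €37,440 = €67,670
Attorney fees: 10% of €67,670 = €6,767
Total before cap: €67,670 + €6,767 = €74,437
Cap at €126,750: €74,437 is within the cap, no reduction.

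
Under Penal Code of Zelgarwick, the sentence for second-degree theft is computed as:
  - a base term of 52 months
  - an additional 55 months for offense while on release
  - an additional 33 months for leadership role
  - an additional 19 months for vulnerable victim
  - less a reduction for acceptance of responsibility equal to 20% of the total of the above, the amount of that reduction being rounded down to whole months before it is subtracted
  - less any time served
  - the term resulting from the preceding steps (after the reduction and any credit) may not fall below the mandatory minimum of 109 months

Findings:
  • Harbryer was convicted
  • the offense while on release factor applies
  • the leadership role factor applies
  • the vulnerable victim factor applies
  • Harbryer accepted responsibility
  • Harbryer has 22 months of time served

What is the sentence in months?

109 months

Offense while on release enhancement: +55 months
Leadership role enhancement: +33 months
Vulnerable victim enhancement: +19 months
Adjusted term: 52 months + 55 months + 33 months + 19 months = 159 months
Acceptance of responsibility reduction: 20% of 159 months = 31 months (rounded down)
After reduction: 159 − 31 = 128 months
Less time served: 128 months − 22 months = 106 months
Minimum 109 months: 106 months is below the minimum → 109 months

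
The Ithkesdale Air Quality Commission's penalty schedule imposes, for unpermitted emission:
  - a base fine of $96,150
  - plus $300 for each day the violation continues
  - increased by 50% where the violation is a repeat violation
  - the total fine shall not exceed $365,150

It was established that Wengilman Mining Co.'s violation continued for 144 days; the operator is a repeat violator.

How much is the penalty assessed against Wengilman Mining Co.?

Per-day component: 144 × $300 = $43,200
Base plus per-day: $96,150 + $43,200 = $139,350
Enhancement: 50% of $139,350 = $69,675
Enhanced fine: $139,350 + $69,675 = $209,025
Cap at $365,150: $209,025 is within the cap, no reduction.

$209,025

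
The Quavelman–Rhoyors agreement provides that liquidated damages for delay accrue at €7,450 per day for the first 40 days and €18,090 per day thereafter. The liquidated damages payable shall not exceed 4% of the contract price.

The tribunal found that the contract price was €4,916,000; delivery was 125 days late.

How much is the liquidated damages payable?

€196,640

First 40 days: 40 × €7,450 = €298,000
Remaining days: (125 − 40) × €18,090 = €1,537,650
Accrued per-day damages: €298,000 + €1,537,650 = €1,835,650
Cap: 4% of €4,916,000 = €196,640
Cap at €196,640: €1,835,650 exceeds the cap → €196,640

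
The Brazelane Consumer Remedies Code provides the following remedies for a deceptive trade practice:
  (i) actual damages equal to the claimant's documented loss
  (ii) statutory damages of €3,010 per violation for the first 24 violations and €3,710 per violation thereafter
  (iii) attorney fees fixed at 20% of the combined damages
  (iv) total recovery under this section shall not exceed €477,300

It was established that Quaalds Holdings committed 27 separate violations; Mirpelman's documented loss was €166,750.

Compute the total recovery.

First 24 violations: 24 × €3,010 = €72,240
Remaining violations: (27 − 24) × €3,710 = €11,130
Statutory damages: €72,240 + €11,130 = €83,370
Combined damages: €166,750 + €83,370 = €250,120
Attorney fees: 20% of €250,120 = €50,024
Total before cap: €250,120 + €50,024 = €300,144
Cap at €477,300: €300,144 is within the cap, no reduction.

€300,144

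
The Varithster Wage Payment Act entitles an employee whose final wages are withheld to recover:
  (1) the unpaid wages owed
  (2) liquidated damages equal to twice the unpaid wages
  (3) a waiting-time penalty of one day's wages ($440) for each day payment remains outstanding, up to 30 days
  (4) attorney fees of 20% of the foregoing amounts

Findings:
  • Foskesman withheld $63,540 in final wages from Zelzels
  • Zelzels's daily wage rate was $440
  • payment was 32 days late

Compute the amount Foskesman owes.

$244,584

Doubled: 2 × $63,540 = $127,080
Penalty days: min(32, 30) = 30
Waiting-time penalty: 30 × $440 = $13,200
Subtotal: $63,540 + $127,080 + $13,200 = $203,820
Attorney fees: 20% of $203,820 = $40,764
Total award: $203,820 + $40,764 = $244,584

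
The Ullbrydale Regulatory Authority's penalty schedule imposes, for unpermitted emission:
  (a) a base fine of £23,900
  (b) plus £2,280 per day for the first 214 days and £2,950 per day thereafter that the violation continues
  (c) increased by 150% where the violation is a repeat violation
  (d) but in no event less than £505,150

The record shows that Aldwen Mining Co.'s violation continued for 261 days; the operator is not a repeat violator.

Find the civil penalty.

£650,470

First 214 days: 214 × £2,280 = £487,920
Remaining days: (261 − 214) × £2,950 = £138,650
Per-day component: £487,920 + £138,650 = £626,570
Base plus per-day: £23,900 + £626,570 = £650,470
The operator is not a repeat violator: no 150% increase.
Minimum £505,150: £650,470 meets the minimum, no increase.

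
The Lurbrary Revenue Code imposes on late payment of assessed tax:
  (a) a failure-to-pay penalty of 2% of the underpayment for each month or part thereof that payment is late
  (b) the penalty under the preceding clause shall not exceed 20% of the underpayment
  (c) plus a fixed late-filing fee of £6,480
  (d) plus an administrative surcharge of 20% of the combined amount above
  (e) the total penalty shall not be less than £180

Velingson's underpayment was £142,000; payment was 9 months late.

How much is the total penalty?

£38,448

Accrued rate: 2% × 9 = 18%, capped at 20% → 18%
Failure-to-pay penalty: 18% of £142,000 = £25,560
Penalty before surcharge: £25,560 + £6,480 = £32,040
Administrative surcharge: 20% of £32,040 = £6,408
Total penalty: £32,040 + £6,408 = £38,448
Minimum £180: £38,448 meets the minimum, no increase.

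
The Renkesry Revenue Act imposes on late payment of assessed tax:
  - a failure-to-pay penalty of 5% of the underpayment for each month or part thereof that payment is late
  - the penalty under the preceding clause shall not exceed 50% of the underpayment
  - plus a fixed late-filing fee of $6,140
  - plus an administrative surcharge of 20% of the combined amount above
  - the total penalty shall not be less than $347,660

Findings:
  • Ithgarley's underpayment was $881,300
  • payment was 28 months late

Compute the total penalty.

Accrued rate: 5% × 28 = 140%, capped at 50% → 50%
Failure-to-pay penalty: 50% of $881,300 = $440,650
Penalty before surcharge: $440,650 + $6,140 = $446,790
Administrative surcharge: 20% of $446,790 = $89,358
Total penalty: $446,790 + $89,358 = $536,148
Minimum $347,660: $536,148 meets the minimum, no increase.

$536,148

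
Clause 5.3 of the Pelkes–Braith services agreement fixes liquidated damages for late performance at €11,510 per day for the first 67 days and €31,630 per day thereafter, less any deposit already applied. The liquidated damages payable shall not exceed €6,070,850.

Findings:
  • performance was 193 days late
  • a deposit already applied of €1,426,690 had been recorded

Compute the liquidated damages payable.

First 67 days: 67 × €11,510 = €771,170
Remaining days: (193 − 67) × €31,630 = €3,985,380
Accrued per-day damages: €771,170 + €3,985,380 = €4,756,550
Less deposit already applied: €4,756,550 − €1,426,690 = €3,329,860
Cap at €6,070,850: €3,329,860 is within the cap, no reduction.

€3,329,860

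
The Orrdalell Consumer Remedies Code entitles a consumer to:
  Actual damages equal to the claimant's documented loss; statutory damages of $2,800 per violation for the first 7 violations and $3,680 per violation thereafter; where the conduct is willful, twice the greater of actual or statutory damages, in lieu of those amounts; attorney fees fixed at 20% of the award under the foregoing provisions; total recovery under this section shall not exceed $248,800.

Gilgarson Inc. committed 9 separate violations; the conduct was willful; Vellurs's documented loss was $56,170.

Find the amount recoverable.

First 7 violations: 7 × $2,800 = $19,600
Remaining violations: (9 − 7) × $3,680 = $7,360
Statutory damages: $19,600 + $7,360 = $26,960
Greater of actual damages ($56,170) or statutory damages ($26,960): $56,170
Doubled: 2 × $56,170 = $112,340
Attorney fees: 20% of $112,340 = $22,468
Total before cap: $112,340 + $22,468 = $134,808
Cap at $248,800: $134,808 is within the cap, no reduction.

$134,808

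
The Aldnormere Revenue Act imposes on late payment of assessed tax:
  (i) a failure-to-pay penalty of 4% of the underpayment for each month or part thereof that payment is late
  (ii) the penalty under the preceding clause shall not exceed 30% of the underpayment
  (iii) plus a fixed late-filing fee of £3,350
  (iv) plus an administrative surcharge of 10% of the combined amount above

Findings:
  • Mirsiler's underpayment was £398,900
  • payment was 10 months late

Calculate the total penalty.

Accrued rate: 4% × 10 = 40%, capped at 30% → 30%
Failure-to-pay penalty: 30% of £398,900 = £119,670
Penalty before surcharge: £119,670 + £3,350 = £123,020
Administrative surcharge: 10% of £123,020 = £12,302
Total penalty: £123,020 + £12,302 = £135,322

£135,322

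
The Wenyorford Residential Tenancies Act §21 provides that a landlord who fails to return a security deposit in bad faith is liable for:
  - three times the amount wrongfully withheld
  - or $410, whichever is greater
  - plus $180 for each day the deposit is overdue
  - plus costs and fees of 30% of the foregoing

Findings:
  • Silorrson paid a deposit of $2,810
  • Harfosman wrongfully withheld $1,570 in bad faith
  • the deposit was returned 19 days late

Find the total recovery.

$10,569

Trebled: 3 × $1,570 = $4,710
Minimum $410: $4,710 meets the minimum, no increase.
Late-return penalty: 19 × $180 = $3,420
Damages plus late penalty: $4,710 + $3,420 = $8,130
Costs and fees: 30% of $8,130 = $2,439
Total recovery: $8,130 + $2,439 = $10,569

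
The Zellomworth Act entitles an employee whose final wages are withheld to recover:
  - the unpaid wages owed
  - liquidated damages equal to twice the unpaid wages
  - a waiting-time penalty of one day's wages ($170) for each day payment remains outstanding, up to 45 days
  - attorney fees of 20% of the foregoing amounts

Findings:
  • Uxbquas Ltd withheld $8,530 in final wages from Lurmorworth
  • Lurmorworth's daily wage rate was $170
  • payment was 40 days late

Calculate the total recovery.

Doubled: 2 × $8,530 = $17,060
Penalty days: min(40, 45) = 40
Waiting-time penalty: 40 × $170 = $6,800
Subtotal: $8,530 + $17,060 + $6,800 = $32,390
Attorney fees: 20% of $32,390 = $6,478
Total award: $32,390 + $6,478 = $38,868

$38,868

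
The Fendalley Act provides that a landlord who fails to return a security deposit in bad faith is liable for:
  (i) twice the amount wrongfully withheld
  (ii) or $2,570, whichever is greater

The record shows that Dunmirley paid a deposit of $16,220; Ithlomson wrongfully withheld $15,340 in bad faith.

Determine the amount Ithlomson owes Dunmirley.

Doubled: 2 × $15,340 = $30,680
Minimum $2,570: $30,680 meets the minimum, no increase.

Recovery: $30,680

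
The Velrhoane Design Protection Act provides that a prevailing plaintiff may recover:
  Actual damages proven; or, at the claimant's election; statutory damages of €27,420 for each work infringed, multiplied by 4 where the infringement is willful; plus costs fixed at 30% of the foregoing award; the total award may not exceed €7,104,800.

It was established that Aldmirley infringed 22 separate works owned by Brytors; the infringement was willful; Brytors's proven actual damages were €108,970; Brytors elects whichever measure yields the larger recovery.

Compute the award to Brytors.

Statutory damages: 22 × €27,420 = €603,240
Multiplied by 4: 4 × €603,240 = €2,412,960
Greater of actual damages (€108,970) or enhanced statutory damages (€2,412,960): €2,412,960
Costs: 30% of €2,412,960 = €723,888
Award plus costs: €2,412,960 + €723,888 = €3,136,848
Cap at €7,104,800: €3,136,848 is within the cap, no reduction.

Award: €3,136,848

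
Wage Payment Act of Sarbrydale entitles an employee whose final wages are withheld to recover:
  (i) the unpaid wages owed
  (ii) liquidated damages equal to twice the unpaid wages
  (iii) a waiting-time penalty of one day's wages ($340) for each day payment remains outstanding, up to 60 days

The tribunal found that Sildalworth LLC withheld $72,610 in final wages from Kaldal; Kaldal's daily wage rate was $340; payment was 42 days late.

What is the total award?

$232,110

Doubled: 2 × $72,610 = $145,220
Penalty days: min(42, 60) = 42
Waiting-time penalty: 42 × $340 = $14,280
Total award: $72,610 + $145,220 + $14,280 = $232,110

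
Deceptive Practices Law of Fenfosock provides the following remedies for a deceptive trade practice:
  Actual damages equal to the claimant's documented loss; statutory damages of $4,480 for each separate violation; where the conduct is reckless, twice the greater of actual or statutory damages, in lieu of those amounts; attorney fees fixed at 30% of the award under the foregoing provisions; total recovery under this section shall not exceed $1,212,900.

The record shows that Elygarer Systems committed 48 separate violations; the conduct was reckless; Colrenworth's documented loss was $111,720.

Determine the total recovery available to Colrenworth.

Statutory damages: 48 × $4,480 = $215,040
Greater of actual damages ($111,720) or statutory damages ($215,040): $215,040
Doubled: 2 × $215,040 = $430,080
Attorney fees: 30% of $430,080 = $129,024
Total before cap: $430,080 + $129,024 = $559,104
Cap at $1,212,900: $559,104 is within the cap, no reduction.

$559,104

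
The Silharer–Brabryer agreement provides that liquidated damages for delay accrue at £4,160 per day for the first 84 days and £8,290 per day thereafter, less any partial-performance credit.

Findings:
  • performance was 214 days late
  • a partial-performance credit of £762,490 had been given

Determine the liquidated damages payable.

£664,650

First 84 days: 84 × £4,160 = £349,440
Remaining days: (214 − 84) × £8,290 = £1,077,700
Accrued per-day damages: £349,440 + £1,077,700 = £1,427,140
Less partial-performance credit: £1,427,140 − £762,490 = £664,650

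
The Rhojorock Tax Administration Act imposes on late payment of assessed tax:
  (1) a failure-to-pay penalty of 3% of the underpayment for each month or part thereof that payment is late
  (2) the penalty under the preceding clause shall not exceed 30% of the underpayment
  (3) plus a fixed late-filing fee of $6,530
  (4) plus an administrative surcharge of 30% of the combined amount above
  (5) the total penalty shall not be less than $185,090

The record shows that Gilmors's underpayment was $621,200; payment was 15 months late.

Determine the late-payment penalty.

Accrued rate: 3% × 15 = 45%, capped at 30% → 30%
Failure-to-pay penalty: 30% of $621,200 = $186,360
Penalty before surcharge: $186,360 + $6,530 = $192,890
Administrative surcharge: 30% of $192,890 = $57,867
Total penalty: $192,890 + $57,867 = $250,757
Minimum $185,090: $250,757 meets the minimum, no increase.

$250,757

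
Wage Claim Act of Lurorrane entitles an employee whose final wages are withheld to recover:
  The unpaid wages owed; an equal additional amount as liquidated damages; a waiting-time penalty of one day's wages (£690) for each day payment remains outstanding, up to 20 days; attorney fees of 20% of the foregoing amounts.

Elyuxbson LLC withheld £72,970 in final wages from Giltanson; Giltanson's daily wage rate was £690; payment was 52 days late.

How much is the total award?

Liquidated damages (equal amount): £72,970
Penalty days: min(52, 20) = 20
Waiting-time penalty: 20 × £690 = £13,800
Subtotal: £72,970 + £72,970 + £13,800 = £159,740
Attorney fees: 20% of £159,740 = £31,948
Total award: £159,740 + £31,948 = £191,688

£191,688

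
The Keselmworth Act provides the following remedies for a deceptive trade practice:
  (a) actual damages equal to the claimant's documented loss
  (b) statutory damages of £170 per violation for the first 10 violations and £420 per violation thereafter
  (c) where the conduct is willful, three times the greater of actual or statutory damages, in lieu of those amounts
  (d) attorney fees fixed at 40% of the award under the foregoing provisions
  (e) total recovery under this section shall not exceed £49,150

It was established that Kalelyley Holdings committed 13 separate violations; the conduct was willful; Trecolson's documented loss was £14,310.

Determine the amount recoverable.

£49,150

First 10 violations: 10 × £170 = £1,700
Remaining violations: (13 − 10) × £420 = £1,260
Statutory damages: £1,700 + £1,260 = £2,960
Greater of actual damages (£14,310) or statutory damages (£2,960): £14,310
Trebled: 3 × £14,310 = £42,930
Attorney fees: 40% of £42,930 = £17,172
Total before cap: £42,930 + £17,172 = £60,102
Cap at £49,150: £60,102 exceeds the cap → £49,150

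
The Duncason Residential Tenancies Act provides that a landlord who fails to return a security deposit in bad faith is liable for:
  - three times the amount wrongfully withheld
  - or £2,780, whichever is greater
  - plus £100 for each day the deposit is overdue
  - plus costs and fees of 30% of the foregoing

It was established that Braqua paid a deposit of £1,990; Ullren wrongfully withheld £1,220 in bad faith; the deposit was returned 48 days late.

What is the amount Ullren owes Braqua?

Trebled: 3 × £1,220 = £3,660
Minimum £2,780: £3,660 meets the minimum, no increase.
Late-return penalty: 48 × £100 = £4,800
Damages plus late penalty: £3,660 + £4,800 = £8,460
Costs and fees: 30% of £8,460 = £2,538
Total recovery: £8,460 + £2,538 = £10,998

£10,998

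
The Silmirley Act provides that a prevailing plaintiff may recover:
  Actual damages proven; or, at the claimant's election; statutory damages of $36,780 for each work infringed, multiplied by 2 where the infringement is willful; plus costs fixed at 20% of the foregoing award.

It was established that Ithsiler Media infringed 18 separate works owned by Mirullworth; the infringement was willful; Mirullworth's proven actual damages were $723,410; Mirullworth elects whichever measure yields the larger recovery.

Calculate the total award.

Statutory damages: 18 × $36,780 = $662,040
Doubled: 2 × $662,040 = $1,324,080
Greater of actual damages ($723,410) or enhanced statutory damages ($1,324,080): $1,324,080
Costs: 20% of $1,324,080 = $264,816
Award plus costs: $1,324,080 + $264,816 = $1,588,896

$1,588,896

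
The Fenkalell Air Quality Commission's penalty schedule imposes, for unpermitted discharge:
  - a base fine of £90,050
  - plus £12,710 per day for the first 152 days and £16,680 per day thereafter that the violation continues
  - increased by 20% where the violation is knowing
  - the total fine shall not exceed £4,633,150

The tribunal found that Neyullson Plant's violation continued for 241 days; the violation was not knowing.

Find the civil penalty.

Civil penalty: £3,506,490

First 152 days: 152 × £12,710 = £1,931,920
Remaining days: (241 − 152) × £16,680 = £1,484,520
Per-day component: £1,931,920 + £1,484,520 = £3,416,440
Base plus per-day: £90,050 + £3,416,440 = £3,506,490
The violation was not knowing: no 20% increase.
Cap at £4,633,150: £3,506,490 is within the cap, no reduction.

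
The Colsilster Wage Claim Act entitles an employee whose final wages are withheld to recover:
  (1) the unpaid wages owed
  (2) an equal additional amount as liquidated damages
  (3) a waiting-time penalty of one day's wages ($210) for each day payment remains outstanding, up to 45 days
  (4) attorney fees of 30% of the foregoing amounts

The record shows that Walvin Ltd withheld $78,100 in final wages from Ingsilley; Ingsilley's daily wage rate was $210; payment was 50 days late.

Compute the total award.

$215,345

Liquidated damages (equal amount): $78,100
Penalty days: min(50, 45) = 45
Waiting-time penalty: 45 × $210 = $9,450
Subtotal: $78,100 + $78,100 + $9,450 = $165,650
Attorney fees: 30% of $165,650 = $49,695
Total award: $165,650 + $49,695 = $215,345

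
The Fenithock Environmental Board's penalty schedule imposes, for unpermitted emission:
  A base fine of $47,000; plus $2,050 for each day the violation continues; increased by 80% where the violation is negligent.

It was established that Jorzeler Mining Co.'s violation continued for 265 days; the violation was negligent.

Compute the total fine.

Per-day component: 265 × $2,050 = $543,250
Base plus per-day: $47,000 + $543,250 = $590,250
Enhancement: 80% of $590,250 = $472,200
Enhanced fine: $590,250 + $472,200 = $1,062,450

Civil penalty: $1,062,450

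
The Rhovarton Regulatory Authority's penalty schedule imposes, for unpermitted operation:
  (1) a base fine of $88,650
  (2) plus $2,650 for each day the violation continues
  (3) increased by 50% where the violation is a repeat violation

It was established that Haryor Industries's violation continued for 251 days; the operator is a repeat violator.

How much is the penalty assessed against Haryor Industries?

Per-day component: 251 × $2,650 = $665,150
Base plus per-day: $88,650 + $665,150 = $753,800
Enhancement: 50% of $753,800 = $376,900
Enhanced fine: $753,800 + $376,900 = $1,130,700

$1,130,700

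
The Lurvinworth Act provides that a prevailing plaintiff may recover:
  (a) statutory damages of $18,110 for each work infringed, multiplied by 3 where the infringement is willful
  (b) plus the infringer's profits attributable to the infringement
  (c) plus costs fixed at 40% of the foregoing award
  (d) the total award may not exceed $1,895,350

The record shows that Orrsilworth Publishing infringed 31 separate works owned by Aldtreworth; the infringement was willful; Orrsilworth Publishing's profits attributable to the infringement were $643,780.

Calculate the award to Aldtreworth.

$1,895,350

Statutory damages: 31 × $18,110 = $561,410
Trebled: 3 × $561,410 = $1,684,230
Combined award: $1,684,230 + $643,780 = $2,328,010
Costs: 40% of $2,328,010 = $931,204
Award plus costs: $2,328,010 + $931,204 = $3,259,214
Cap at $1,895,350: $3,259,214 exceeds the cap → $1,895,350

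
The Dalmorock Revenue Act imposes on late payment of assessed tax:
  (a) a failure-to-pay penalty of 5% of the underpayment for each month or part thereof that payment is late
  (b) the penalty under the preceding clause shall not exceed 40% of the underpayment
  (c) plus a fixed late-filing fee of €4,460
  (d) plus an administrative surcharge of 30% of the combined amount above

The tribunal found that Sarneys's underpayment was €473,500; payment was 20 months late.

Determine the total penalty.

Accrued rate: 5% × 20 = 100%, capped at 40% → 40%
Failure-to-pay penalty: 40% of €473,500 = €189,400
Penalty before surcharge: €189,400 + €4,460 = €193,860
Administrative surcharge: 30% of €193,860 = €58,158
Total penalty: €193,860 + €58,158 = €252,018

€252,018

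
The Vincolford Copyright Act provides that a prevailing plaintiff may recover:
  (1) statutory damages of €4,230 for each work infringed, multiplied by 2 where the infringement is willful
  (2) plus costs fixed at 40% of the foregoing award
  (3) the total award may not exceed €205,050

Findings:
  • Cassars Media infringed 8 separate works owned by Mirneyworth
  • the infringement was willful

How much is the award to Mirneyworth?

Statutory damages: 8 × €4,230 = €33,840
Doubled: 2 × €33,840 = €67,680
Costs: 40% of €67,680 = €27,072
Award plus costs: €67,680 + €27,072 = €94,752
Cap at €205,050: €94,752 is within the cap, no reduction.

€94,752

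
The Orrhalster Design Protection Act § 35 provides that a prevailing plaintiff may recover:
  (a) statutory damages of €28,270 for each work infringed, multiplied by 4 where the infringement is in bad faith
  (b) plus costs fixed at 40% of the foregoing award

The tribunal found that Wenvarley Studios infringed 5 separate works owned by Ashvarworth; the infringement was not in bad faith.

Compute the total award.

Statutory damages: 5 × €28,270 = €141,350
Infringement not in bad faith: no ×4 enhancement.
Costs: 40% of €141,350 = €56,540
Award plus costs: €141,350 + €56,540 = €197,890

€197,890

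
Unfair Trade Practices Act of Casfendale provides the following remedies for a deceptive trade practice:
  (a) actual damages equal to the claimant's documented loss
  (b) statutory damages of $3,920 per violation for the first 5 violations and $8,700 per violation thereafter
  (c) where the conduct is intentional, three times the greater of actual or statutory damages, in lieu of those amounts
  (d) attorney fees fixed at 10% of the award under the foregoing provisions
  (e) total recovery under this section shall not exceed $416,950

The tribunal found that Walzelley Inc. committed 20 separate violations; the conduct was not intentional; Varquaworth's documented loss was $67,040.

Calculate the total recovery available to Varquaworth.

$238,854

First 5 violations: 5 × $3,920 = $19,600
Remaining violations: (20 − 5) × $8,700 = $130,500
Statutory damages: $19,600 + $130,500 = $150,100
Conduct not intentional: the in-lieu enhancement does not apply.
Actual plus statutory damages: $67,040 + $150,100 = $217,140
Attorney fees: 10% of $217,140 = $21,714
Total before cap: $217,140 + $21,714 = $238,854
Cap at $416,950: $238,854 is within the cap, no reduction.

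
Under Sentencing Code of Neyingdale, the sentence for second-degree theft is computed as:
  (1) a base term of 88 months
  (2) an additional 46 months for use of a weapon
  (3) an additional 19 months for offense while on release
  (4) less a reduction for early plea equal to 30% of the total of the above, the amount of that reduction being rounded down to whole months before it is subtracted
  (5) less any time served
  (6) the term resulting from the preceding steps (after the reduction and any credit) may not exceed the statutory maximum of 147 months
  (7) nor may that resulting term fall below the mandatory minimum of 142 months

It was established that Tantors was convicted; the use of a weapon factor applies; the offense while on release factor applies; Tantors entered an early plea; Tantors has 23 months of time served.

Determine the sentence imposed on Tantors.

Use of a weapon enhancement: +46 months
Offense while on release enhancement: +19 months
Adjusted term: 88 months + 46 months + 19 months = 153 months
Early plea reduction: 30% of 153 months = 45 months (rounded down)
After reduction: 153 − 45 = 108 months
Less time served: 108 months − 23 months = 85 months
Cap at 147 months: 85 months is within the cap, no reduction.
Minimum 142 months: 85 months is below the minimum → 142 months

142 months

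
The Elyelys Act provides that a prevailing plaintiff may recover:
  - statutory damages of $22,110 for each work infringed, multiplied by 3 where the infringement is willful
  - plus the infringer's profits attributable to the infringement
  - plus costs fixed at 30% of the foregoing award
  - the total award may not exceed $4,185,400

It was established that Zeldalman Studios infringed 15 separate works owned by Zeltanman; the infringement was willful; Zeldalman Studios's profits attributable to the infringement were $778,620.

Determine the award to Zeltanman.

Statutory damages: 15 × $22,110 = $331,650
Trebled: 3 × $331,650 = $994,950
Combined award: $994,950 + $778,620 = $1,773,570
Costs: 30% of $1,773,570 = $532,071
Award plus costs: $1,773,570 + $532,071 = $2,305,641
Cap at $4,185,400: $2,305,641 is within the cap, no reduction.

$2,305,641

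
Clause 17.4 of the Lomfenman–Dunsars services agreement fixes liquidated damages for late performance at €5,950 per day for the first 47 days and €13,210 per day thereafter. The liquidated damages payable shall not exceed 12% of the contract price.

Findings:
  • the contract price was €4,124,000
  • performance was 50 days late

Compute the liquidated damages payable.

First 47 days: 47 × €5,950 = €279,650
Remaining days: (50 − 47) × €13,210 = €39,630
Accrued per-day damages: €279,650 + €39,630 = €319,280
Cap: 12% of €4,124,000 = €494,880
Cap at €494,880: €319,280 is within the cap, no reduction.

€319,280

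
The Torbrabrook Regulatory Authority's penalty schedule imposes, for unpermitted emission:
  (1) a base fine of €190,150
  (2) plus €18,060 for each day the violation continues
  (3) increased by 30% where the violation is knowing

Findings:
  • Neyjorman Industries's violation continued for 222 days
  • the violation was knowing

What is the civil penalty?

Per-day component: 222 × €18,060 = €4,009,320
Base plus per-day: €190,150 + €4,009,320 = €4,199,470
Enhancement: 30% of €4,199,470 = €1,259,841
Enhanced fine: €4,199,470 + €1,259,841 = €5,459,311

€5,459,311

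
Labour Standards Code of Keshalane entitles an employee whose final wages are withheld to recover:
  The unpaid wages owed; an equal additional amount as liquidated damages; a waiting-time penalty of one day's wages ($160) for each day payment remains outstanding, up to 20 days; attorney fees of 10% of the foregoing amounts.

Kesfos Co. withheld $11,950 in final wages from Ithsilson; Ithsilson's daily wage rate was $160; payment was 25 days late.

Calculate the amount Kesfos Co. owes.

Total award: $29,810

Liquidated damages (equal amount): $11,950
Penalty days: min(25, 20) = 20
Waiting-time penalty: 20 × $160 = $3,200
Subtotal: $11,950 + $11,950 + $3,200 = $27,100
Attorney fees: 10% of $27,100 = $2,710
Total award: $27,100 + $2,710 = $29,810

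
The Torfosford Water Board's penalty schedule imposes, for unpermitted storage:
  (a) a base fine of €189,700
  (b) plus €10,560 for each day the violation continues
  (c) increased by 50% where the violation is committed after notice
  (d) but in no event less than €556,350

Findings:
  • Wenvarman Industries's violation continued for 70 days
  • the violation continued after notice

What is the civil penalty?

Per-day component: 70 × €10,560 = €739,200
Base plus per-day: €189,700 + €739,200 = €928,900
Enhancement: 50% of €928,900 = €464,450
Enhanced fine: €928,900 + €464,450 = €1,393,350
Minimum €556,350: €1,393,350 meets the minimum, no increase.

€1,393,350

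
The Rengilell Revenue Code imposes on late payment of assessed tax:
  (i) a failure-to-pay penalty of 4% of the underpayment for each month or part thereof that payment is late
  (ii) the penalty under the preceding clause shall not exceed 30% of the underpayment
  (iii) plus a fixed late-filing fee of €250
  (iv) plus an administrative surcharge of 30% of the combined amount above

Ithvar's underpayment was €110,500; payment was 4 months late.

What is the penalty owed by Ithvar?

Accrued rate: 4% × 4 = 16%, capped at 30% → 16%
Failure-to-pay penalty: 16% of €110,500 = €17,680
Penalty before surcharge: €17,680 + €250 = €17,930
Administrative surcharge: 30% of €17,930 = €5,379
Total penalty: €17,930 + €5,379 = €23,309

€23,309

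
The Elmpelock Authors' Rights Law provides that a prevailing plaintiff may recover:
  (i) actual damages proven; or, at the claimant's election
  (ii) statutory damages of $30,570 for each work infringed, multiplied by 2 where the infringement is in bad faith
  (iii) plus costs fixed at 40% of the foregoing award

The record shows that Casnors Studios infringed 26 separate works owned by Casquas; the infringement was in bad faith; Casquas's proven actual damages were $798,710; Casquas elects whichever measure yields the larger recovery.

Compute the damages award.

Statutory damages: 26 × $30,570 = $794,820
Doubled: 2 × $794,820 = $1,589,640
Greater of actual damages ($798,710) or enhanced statutory damages ($1,589,640): $1,589,640
Costs: 40% of $1,589,640 = $635,856
Award plus costs: $1,589,640 + $635,856 = $2,225,496

$2,225,496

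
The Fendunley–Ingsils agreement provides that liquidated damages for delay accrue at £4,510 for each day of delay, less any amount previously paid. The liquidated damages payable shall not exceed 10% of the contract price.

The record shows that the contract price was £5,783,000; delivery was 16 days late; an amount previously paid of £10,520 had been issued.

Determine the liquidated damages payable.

£61,640

Per-day damages: 16 × £4,510 = £72,160
Less amount previously paid: £72,160 − £10,520 = £61,640
Cap: 10% of £5,783,000 = £578,300
Cap at £578,300: £61,640 is within the cap, no reduction.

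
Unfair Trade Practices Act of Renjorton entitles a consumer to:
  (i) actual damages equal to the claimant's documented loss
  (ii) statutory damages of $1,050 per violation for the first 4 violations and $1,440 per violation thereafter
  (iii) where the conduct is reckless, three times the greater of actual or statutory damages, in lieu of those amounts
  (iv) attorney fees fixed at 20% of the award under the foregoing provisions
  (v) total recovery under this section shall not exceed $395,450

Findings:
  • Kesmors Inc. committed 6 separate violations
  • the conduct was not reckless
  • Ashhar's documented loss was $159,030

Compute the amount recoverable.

$199,332

First 4 violations: 4 × $1,050 = $4,200
Remaining violations: (6 − 4) × $1,440 = $2,880
Statutory damages: $4,200 + $2,880 = $7,080
Conduct not reckless: the in-lieu enhancement does not apply.
Actual plus statutory damages: $159,030 + $7,080 = $166,110
Attorney fees: 20% of $166,110 = $33,222
Total before cap: $166,110 + $33,222 = $199,332
Cap at $395,450: $199,332 is within the cap, no reduction.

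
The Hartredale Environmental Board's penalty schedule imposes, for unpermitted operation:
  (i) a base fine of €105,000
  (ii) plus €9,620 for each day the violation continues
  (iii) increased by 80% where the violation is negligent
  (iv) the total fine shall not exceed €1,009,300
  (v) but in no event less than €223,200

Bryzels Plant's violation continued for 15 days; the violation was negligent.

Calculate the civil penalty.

Civil penalty: €448,740

Per-day component: 15 × €9,620 = €144,300
Base plus per-day: €105,000 + €144,300 = €249,300
Enhancement: 80% of €249,300 = €199,440
Enhanced fine: €249,300 + €199,440 = €448,740
Cap at €1,009,300: €448,740 is within the cap, no reduction.
Minimum €223,200: €448,740 meets the minimum, no increase.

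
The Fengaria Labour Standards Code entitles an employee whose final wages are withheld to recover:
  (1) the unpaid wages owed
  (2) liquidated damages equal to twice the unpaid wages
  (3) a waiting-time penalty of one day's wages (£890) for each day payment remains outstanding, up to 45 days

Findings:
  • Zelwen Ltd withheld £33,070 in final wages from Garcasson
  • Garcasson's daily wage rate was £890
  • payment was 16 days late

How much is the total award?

Doubled: 2 × £33,070 = £66,140
Penalty days: min(16, 45) = 16
Waiting-time penalty: 16 × £890 = £14,240
Total award: £33,070 + £66,140 + £14,240 = £113,450

£113,450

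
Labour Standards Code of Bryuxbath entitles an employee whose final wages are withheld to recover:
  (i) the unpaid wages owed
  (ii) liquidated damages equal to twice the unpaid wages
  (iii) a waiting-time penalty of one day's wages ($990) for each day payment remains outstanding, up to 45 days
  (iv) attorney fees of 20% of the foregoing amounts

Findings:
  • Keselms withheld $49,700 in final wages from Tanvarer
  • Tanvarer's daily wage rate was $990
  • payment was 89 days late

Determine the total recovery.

Doubled: 2 × $49,700 = $99,400
Penalty days: min(89, 45) = 45
Waiting-time penalty: 45 × $990 = $44,550
Subtotal: $49,700 + $99,400 + $44,550 = $193,650
Attorney fees: 20% of $193,650 = $38,730
Total award: $193,650 + $38,730 = $232,380

$232,380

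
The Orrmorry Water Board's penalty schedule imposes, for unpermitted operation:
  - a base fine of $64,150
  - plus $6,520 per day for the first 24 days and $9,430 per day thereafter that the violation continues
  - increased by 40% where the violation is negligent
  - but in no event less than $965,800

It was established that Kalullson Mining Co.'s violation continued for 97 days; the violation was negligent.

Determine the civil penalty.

$1,272,628

First 24 days: 24 × $6,520 = $156,480
Remaining days: (97 − 24) × $9,430 = $688,390
Per-day component: $156,480 + $688,390 = $844,870
Base plus per-day: $64,150 + $844,870 = $909,020
Enhancement: 40% of $909,020 = $363,608
Enhanced fine: $909,020 + $363,608 = $1,272,628
Minimum $965,800: $1,272,628 meets the minimum, no increase.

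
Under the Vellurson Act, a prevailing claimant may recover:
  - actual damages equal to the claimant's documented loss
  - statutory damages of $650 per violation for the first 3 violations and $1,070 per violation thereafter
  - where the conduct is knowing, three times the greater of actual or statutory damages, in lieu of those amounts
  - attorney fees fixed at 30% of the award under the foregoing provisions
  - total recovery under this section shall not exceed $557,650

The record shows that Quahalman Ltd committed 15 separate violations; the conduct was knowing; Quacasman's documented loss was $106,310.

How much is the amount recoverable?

$414,609

First 3 violations: 3 × $650 = $1,950
Remaining violations: (15 − 3) × $1,070 = $12,840
Statutory damages: $1,950 + $12,840 = $14,790
Greater of actual damages ($106,310) or statutory damages ($14,790): $106,310
Trebled: 3 × $106,310 = $318,930
Attorney fees: 30% of $318,930 = $95,679
Total before cap: $318,930 + $95,679 = $414,609
Cap at $557,650: $414,609 is within the cap, no reduction.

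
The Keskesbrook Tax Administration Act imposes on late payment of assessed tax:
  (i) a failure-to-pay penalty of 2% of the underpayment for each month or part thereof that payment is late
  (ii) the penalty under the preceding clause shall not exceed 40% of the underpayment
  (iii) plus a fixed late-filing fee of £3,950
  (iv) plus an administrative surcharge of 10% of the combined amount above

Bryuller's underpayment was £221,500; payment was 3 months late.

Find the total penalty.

Accrued rate: 2% × 3 = 6%, capped at 40% → 6%
Failure-to-pay penalty: 6% of £221,500 = £13,290
Penalty before surcharge: £13,290 + £3,950 = £17,240
Administrative surcharge: 10% of £17,240 = £1,724
Total penalty: £17,240 + £1,724 = £18,964

£18,964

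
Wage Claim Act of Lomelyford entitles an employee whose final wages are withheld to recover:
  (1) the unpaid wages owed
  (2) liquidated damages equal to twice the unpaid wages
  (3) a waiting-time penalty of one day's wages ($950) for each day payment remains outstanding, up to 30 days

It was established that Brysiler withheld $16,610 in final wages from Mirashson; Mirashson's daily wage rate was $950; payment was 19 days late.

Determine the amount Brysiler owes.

$67,880

Doubled: 2 × $16,610 = $33,220
Penalty days: min(19, 30) = 19
Waiting-time penalty: 19 × $950 = $18,050
Total award: $16,610 + $33,220 + $18,050 = $67,880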